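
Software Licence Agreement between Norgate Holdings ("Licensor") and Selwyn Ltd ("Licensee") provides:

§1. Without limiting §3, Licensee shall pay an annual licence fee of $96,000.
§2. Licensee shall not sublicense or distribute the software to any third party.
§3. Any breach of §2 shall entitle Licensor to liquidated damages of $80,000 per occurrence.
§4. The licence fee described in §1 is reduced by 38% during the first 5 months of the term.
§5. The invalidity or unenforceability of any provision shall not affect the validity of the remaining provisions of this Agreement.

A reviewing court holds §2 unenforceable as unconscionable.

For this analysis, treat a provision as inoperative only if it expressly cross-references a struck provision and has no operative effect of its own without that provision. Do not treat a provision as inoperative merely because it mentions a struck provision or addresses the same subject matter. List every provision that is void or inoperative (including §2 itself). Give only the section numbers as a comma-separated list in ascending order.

§2 is struck. §3 has no operative effect of its own apart from §2 and is therefore inoperative. Although §1 refers to §3, its operative terms do not depend on §3, so it remains in effect. §5 is a severability clause and preserves every provision that can still be given independent effect. §1, §4, and §5 remain in effect.

2, 3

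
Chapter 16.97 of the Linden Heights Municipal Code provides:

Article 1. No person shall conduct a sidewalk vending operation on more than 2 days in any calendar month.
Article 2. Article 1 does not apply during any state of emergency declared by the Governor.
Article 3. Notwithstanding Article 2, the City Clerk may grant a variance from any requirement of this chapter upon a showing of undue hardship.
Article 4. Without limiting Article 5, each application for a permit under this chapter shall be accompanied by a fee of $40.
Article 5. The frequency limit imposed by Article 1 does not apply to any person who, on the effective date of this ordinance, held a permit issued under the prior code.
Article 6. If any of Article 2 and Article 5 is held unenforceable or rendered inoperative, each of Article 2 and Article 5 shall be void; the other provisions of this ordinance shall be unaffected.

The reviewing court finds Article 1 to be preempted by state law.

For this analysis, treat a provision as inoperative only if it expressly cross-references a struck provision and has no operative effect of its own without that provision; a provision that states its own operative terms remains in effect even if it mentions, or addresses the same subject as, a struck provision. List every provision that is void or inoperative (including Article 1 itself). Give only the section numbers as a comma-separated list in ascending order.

1, 2, 5

Article 1 is struck. Article 2 operates only by reference to Article 1, so it falls with Article 1. Article 5 operates only by reference to Article 1, so it falls with Article 1. Article 4 mentions Article 5 but its own obligation stands independently of Article 5, so Article 4 is not affected. Article 3 mentions Article 2 but its own obligation stands independently of Article 2, so Article 3 is not affected. Article 6 declares Article 2 and Article 5 mutually dependent; since one of them has fallen, all of them are of no effect. The remainder continues in force under Article 6. Article 3, Article 4, and Article 6 remain in effect.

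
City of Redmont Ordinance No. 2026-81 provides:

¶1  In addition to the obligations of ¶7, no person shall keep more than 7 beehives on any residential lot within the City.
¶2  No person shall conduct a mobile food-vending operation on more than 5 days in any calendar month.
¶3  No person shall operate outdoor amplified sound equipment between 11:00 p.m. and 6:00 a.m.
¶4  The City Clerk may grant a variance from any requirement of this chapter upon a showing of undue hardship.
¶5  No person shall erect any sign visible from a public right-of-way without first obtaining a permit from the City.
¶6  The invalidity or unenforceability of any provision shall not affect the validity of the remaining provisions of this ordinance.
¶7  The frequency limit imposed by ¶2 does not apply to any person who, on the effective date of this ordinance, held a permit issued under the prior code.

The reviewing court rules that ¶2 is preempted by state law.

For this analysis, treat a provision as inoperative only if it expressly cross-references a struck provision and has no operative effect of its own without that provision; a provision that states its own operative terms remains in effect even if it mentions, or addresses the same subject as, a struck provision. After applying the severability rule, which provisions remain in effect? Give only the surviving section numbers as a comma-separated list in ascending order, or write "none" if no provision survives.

¶2 is struck. ¶7 has no operative effect of its own apart from ¶2 and is therefore inoperative. Although ¶1 refers to ¶7, its operative terms do not depend on ¶7, so it remains in effect. ¶6 is a severability clause and preserves every provision that can still be given independent effect. The provisions still in force are ¶1, ¶3, ¶4, ¶5, and ¶6.

1, 3, 4, 5, 6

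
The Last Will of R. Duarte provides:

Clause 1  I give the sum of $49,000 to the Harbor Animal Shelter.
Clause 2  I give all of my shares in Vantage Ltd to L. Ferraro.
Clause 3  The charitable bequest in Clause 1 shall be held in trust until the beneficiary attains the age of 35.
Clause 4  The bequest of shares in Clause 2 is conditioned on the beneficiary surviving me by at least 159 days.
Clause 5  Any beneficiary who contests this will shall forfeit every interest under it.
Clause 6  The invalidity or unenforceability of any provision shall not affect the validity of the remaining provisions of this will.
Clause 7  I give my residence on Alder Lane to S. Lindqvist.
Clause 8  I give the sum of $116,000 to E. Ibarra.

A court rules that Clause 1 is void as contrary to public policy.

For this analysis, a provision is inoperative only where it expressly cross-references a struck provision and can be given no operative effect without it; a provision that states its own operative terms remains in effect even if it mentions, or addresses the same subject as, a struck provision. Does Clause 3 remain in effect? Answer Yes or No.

Clause 1 is struck. Clause 3 operates only by reference to Clause 1, so it falls with Clause 1. Under the severability clause in Clause 6, the remaining provisions continue in force. The provisions still in force are Clause 2, Clause 4, Clause 5, Clause 6, Clause 7, and Clause 8. Clause 3 is among the inoperative provisions, so the answer is no.

No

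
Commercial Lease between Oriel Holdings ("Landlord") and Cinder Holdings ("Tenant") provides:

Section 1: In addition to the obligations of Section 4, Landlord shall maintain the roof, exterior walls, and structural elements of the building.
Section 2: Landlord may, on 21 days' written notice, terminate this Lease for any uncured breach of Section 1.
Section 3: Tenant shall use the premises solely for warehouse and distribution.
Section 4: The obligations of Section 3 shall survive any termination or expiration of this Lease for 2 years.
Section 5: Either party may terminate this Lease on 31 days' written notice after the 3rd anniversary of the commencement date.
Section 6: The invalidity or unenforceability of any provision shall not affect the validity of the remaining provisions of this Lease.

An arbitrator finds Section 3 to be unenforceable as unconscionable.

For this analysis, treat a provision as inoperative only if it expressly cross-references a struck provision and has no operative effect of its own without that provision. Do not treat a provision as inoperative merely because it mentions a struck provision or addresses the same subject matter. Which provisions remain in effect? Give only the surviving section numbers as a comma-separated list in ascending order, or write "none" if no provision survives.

1, 2, 5, 6

Section 3 is struck. Section 4 operates only by reference to Section 3, so it falls with Section 3. Section 1 mentions Section 4 but its own obligation stands independently of Section 4, so Section 1 is not affected. Under the severability clause in Section 6, the remaining provisions continue in force. Section 1, Section 2, Section 5, and Section 6 remain in effect.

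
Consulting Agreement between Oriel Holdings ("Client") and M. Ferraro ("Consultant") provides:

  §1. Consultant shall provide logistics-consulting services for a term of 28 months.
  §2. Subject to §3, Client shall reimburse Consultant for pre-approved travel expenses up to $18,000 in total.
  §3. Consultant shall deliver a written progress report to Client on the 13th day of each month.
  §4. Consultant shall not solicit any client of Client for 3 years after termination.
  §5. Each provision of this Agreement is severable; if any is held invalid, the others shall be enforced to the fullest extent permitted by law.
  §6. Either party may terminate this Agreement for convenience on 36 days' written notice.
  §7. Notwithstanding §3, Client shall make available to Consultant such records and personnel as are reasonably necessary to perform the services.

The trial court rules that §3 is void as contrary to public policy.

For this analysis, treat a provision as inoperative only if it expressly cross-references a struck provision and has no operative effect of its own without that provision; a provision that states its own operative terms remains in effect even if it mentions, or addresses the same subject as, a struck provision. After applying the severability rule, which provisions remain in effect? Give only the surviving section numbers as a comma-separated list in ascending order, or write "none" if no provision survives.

1, 2, 4, 5, 6, 7

§3 is struck. Although §2 refers to §3, its operative terms do not depend on §3, so it remains in effect. Although §7 refers to §3, its operative terms do not depend on §3, so it remains in effect. Nothing else in the Agreement is defined by reference to §3. Under the severability clause in §5, the remaining provisions continue in force. §1, §2, §4, §5, §6, and §7 remain in effect.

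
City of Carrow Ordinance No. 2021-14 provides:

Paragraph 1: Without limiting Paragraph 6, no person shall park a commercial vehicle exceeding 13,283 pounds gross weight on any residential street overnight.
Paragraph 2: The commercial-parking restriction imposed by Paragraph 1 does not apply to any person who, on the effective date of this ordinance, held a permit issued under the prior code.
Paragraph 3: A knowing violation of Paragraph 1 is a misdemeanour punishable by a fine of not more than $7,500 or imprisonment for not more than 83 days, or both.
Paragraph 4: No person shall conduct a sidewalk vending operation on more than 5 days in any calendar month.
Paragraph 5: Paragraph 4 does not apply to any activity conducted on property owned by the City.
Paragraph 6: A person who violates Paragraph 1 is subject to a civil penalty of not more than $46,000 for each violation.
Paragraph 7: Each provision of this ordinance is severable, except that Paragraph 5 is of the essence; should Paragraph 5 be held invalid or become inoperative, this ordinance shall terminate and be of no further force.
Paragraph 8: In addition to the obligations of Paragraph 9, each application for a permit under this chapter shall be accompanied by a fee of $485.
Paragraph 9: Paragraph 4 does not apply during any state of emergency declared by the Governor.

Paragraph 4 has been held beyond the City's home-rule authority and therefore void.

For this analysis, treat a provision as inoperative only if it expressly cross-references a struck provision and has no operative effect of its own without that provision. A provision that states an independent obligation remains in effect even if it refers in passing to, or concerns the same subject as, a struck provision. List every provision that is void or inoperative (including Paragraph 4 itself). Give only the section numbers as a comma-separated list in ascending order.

1, 2, 3, 4, 5, 6, 7, 8, 9

Paragraph 4 is struck. Paragraph 5 merely fixes the public-property exemption from Paragraph 4; with Paragraph 4 gone it has nothing to operate on and falls away. The only function of Paragraph 9 is the emergency suspension of Paragraph 4, so it cannot stand once Paragraph 4 is removed. Paragraph 7 makes Paragraph 5 an essential term, and Paragraph 5 has been rendered inoperative by the cascade; under Paragraph 7, the entire ordinance is therefore void. No provision of the ordinance survives.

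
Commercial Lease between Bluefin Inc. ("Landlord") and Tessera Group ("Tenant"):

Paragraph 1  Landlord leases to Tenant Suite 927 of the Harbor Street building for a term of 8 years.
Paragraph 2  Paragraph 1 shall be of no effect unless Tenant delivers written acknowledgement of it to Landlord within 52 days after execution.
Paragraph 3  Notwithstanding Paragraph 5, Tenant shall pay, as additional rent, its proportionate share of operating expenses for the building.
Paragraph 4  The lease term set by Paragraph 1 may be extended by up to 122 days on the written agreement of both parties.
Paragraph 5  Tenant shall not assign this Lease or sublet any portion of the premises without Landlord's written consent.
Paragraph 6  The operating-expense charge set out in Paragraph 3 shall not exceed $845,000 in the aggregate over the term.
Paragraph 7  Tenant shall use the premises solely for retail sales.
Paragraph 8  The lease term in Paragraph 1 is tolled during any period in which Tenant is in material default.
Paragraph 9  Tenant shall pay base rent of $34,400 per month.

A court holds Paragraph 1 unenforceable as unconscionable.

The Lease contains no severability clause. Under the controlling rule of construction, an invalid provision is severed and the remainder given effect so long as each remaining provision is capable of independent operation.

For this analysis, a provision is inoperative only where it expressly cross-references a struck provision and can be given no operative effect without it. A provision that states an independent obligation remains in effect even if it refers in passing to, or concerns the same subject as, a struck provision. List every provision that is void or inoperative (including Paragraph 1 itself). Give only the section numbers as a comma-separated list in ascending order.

1, 2, 4, 8

Paragraph 1 is struck. Paragraph 2 has no operative effect of its own apart from Paragraph 1 and is therefore inoperative. Paragraph 4 operates only by reference to Paragraph 1, so it falls with Paragraph 1. The whole of Paragraph 8 is the tolling of the lease term, defined by reference to Paragraph 1, so Paragraph 8 cannot stand once Paragraph 1 is removed. Under the stated default rule, only provisions that cannot operate independently fall away; the rest are enforced. That leaves Paragraph 3, Paragraph 5, Paragraph 6, Paragraph 7, and Paragraph 9 in effect.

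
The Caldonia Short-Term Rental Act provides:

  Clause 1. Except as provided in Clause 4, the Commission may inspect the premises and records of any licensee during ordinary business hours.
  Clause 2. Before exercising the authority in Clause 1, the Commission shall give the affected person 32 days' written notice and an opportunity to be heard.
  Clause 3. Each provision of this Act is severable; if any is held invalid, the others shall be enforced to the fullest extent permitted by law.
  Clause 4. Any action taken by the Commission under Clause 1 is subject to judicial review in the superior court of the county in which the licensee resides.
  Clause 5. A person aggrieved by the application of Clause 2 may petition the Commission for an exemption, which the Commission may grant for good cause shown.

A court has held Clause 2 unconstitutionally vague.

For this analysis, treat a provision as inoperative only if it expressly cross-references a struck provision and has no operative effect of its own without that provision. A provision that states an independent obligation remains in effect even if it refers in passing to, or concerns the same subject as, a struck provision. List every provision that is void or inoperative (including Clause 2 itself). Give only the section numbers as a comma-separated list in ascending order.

Clause 2 is struck. The only function of Clause 5 is the exemption procedure for Clause 2, so it cannot stand once Clause 2 is removed. Under the severability clause in Clause 3, the remaining provisions continue in force. That leaves Clause 1, Clause 3, and Clause 4 in effect.

2, 5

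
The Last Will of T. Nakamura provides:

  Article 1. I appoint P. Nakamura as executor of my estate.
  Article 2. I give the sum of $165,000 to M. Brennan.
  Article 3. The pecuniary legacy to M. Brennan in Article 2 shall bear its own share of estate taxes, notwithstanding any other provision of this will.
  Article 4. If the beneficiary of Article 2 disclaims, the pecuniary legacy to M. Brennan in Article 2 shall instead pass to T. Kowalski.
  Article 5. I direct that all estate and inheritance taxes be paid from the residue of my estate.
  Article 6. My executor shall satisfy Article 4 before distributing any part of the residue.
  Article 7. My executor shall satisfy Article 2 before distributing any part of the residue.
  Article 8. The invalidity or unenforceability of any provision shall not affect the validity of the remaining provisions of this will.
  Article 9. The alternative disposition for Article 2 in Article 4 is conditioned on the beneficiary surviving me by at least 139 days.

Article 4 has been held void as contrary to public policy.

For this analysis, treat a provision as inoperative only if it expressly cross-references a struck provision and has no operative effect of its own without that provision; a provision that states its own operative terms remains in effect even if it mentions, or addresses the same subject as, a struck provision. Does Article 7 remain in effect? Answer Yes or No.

Article 4 is struck. Article 6 merely fixes the priority direction for Article 4; with Article 4 gone it has nothing to operate on and falls away. Article 9 operates only by reference to Article 4, so it falls with Article 4. Under the severability clause in Article 8, the remaining provisions continue in force. That leaves Article 1, Article 2, Article 3, Article 5, Article 7, and Article 8 in effect. Article 7 is among the surviving provisions, so the answer is yes.

Yes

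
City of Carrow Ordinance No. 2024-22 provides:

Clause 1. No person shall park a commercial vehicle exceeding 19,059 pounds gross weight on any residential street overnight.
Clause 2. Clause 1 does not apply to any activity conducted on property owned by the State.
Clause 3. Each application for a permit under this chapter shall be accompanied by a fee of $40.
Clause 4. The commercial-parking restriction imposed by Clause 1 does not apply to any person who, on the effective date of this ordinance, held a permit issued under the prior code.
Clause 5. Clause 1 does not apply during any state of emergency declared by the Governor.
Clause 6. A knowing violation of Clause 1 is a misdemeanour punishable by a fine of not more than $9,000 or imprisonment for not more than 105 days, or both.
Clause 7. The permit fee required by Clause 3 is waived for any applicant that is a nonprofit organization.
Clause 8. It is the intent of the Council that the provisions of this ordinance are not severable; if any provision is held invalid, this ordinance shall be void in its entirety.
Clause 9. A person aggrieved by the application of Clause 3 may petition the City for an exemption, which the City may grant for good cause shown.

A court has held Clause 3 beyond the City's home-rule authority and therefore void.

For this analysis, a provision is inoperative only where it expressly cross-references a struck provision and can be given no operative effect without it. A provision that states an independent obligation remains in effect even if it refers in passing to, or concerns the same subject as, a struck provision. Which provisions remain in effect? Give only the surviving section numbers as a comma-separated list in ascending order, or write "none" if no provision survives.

Clause 3 is struck. The whole of Clause 7 is the nonprofit waiver of the permit fee, defined by reference to Clause 3, so Clause 7 cannot stand once Clause 3 is removed. Clause 9 merely fixes the exemption procedure for Clause 3; with Clause 3 gone it has nothing to operate on and falls away. Clause 8 provides that the ordinance is not severable, so the invalidity of any one provision voids the entire ordinance. No provision of the ordinance survives.

none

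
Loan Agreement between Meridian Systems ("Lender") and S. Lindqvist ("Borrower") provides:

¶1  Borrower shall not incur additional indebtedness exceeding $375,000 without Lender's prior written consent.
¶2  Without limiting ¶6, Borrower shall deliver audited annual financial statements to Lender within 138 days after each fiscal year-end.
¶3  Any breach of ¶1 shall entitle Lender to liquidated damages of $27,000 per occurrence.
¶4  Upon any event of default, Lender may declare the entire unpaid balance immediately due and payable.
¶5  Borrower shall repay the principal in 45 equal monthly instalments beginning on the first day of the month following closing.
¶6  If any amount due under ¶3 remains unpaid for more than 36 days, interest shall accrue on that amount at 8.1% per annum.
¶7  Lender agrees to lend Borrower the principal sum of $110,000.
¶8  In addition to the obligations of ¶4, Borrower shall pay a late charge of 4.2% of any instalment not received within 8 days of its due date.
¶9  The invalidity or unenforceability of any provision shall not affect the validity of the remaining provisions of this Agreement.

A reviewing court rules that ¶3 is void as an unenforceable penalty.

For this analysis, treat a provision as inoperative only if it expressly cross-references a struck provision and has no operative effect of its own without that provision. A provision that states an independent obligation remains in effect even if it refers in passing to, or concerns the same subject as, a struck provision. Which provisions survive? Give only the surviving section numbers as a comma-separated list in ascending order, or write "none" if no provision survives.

¶3 is struck. The whole of ¶6 is the default interest on the liquidated-damages amount, defined by reference to ¶3, so ¶6 cannot stand once ¶3 is removed. ¶2 mentions ¶6 but its own obligation stands independently of ¶6, so ¶2 is not affected. ¶9 is a severability clause and preserves every provision that can still be given independent effect. ¶1, ¶2, ¶4, ¶5, ¶7, ¶8, and ¶9 remain in effect.

1, 2, 4, 5, 7, 8, 9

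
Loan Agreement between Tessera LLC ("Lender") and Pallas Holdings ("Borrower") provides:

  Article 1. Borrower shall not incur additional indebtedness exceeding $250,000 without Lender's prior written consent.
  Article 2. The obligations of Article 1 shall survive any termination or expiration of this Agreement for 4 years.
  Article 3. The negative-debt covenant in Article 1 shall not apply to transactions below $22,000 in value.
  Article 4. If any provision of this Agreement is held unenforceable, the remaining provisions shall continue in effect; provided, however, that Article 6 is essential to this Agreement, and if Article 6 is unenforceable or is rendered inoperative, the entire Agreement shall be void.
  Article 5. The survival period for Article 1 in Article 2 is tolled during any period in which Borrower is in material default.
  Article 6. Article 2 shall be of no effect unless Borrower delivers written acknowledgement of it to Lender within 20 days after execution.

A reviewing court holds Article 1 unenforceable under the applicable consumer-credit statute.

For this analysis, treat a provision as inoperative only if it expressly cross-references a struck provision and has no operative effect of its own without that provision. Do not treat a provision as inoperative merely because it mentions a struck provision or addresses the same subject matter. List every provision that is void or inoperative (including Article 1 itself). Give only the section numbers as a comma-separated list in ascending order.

Article 1 is struck. Article 2 merely fixes the survival period for Article 1; with Article 1 gone it has nothing to operate on and falls away. The whole of Article 3 is the carve-out from the negative-debt covenant, defined by reference to Article 1, so Article 3 cannot stand once Article 1 is removed. Article 5 has no operative effect of its own apart from Article 2 and is therefore inoperative. The only function of Article 6 is the acknowledgement condition for Article 2, so it cannot stand once Article 2 is removed. Article 4 makes Article 6 an essential term, and Article 6 has been rendered inoperative by the cascade; under Article 4, the entire Agreement is therefore void. No provision of the Agreement survives.

1, 2, 3, 4, 5, 6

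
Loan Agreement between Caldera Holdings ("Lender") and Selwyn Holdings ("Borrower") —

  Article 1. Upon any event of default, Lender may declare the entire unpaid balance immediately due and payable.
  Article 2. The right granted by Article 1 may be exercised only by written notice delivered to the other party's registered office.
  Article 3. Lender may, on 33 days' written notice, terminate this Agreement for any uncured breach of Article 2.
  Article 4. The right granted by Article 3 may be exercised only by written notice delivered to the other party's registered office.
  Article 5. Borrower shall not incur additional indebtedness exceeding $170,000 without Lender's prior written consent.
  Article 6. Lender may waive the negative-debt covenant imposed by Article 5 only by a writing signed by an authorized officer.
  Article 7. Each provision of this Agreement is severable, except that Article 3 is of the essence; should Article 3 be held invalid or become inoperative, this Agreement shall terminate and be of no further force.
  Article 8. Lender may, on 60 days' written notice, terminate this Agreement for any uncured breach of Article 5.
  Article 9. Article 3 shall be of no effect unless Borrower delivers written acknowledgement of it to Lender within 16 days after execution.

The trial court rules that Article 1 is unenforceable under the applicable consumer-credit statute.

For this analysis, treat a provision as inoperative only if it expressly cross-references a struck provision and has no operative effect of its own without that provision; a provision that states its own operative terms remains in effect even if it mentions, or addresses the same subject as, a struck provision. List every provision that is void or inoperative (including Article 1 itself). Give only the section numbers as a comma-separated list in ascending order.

Article 1 is struck. Article 2 has no operative effect of its own apart from Article 1 and is therefore inoperative. Article 3 has no operative effect of its own apart from Article 2 and is therefore inoperative. The only function of Article 4 is the notice requirement for Article 3, so it cannot stand once Article 3 is removed. Article 9 merely fixes the acknowledgement condition for Article 3; with Article 3 gone it has nothing to operate on and falls away. Article 7 makes Article 3 an essential term, and Article 3 has been rendered inoperative by the cascade; under Article 7, the entire Agreement is therefore void. No provision of the Agreement survives.

1, 2, 3, 4, 5, 6, 7, 8, 9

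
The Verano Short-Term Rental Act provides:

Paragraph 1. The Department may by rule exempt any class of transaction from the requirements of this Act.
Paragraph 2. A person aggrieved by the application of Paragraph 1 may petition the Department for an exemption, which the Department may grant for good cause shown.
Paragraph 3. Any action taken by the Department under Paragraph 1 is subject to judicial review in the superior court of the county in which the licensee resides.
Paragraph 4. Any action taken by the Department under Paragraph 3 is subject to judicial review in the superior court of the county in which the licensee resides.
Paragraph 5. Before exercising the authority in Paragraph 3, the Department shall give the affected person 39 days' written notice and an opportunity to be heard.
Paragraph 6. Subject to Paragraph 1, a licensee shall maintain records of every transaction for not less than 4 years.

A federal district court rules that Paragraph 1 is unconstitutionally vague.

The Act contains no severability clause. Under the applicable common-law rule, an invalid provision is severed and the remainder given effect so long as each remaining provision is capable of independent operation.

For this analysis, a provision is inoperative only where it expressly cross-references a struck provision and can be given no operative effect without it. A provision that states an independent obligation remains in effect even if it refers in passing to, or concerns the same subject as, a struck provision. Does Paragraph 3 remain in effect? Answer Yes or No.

No

Paragraph 1 is struck. The only function of Paragraph 2 is the exemption procedure for Paragraph 1, so it cannot stand once Paragraph 1 is removed. Paragraph 3 merely fixes the judicial-review right for Paragraph 1; with Paragraph 1 gone it has nothing to operate on and falls away. Paragraph 4 has no operative effect of its own apart from Paragraph 3 and is therefore inoperative. Paragraph 5 operates only by reference to Paragraph 3, so it falls with Paragraph 3. Paragraph 6 mentions Paragraph 1 but its own obligation stands independently of Paragraph 1, so Paragraph 6 is not affected. With no severability clause, the stated default rule severs what cannot stand and enforces each remaining provision that can operate on its own. Only Paragraph 6 remains in effect. Paragraph 3 is among the inoperative provisions, so the answer is no.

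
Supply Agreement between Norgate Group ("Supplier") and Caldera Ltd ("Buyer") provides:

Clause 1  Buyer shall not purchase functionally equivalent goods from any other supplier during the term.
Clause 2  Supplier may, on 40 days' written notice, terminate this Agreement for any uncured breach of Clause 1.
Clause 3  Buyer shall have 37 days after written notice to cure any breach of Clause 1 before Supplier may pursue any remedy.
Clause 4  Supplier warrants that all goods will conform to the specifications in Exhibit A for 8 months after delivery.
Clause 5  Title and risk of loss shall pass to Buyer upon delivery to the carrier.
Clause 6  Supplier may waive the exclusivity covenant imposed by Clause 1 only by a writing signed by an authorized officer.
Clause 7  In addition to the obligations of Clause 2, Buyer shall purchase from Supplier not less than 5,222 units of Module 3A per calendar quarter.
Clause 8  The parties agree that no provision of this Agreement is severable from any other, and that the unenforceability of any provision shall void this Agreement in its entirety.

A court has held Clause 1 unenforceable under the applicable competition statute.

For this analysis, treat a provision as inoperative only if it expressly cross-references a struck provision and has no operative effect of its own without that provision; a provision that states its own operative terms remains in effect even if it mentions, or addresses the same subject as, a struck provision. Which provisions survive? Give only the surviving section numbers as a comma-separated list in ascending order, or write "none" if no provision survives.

Clause 1 is struck. Clause 2 merely fixes the termination right for breach of Clause 1; with Clause 1 gone it has nothing to operate on and falls away. Clause 3 merely fixes the cure period for breach of Clause 1; with Clause 1 gone it has nothing to operate on and falls away. Clause 6 has no operative effect of its own apart from Clause 1 and is therefore inoperative. Clause 8 provides that the Agreement is not severable, so the invalidity of any one provision voids the entire Agreement. No provision of the Agreement survives.

none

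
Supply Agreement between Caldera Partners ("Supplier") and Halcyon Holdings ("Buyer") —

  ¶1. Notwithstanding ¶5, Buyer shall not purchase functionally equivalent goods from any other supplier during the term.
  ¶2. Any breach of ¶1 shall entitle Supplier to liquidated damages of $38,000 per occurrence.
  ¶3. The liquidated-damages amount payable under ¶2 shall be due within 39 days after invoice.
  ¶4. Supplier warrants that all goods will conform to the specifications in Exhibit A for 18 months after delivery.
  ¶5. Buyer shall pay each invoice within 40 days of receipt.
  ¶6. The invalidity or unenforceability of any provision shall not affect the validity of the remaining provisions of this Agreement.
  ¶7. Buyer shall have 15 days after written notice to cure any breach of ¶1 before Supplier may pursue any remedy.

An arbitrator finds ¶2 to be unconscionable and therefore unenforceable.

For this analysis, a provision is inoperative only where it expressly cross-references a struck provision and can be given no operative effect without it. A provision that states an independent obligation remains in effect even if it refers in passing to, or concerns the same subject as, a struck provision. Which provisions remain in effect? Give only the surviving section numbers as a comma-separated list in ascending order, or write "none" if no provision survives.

¶2 is struck. ¶3 operates only by reference to ¶2, so it falls with ¶2. ¶6 is a severability clause and preserves every provision that can still be given independent effect. The provisions still in force are ¶1, ¶4, ¶5, ¶6, and ¶7.

1, 4, 5, 6, 7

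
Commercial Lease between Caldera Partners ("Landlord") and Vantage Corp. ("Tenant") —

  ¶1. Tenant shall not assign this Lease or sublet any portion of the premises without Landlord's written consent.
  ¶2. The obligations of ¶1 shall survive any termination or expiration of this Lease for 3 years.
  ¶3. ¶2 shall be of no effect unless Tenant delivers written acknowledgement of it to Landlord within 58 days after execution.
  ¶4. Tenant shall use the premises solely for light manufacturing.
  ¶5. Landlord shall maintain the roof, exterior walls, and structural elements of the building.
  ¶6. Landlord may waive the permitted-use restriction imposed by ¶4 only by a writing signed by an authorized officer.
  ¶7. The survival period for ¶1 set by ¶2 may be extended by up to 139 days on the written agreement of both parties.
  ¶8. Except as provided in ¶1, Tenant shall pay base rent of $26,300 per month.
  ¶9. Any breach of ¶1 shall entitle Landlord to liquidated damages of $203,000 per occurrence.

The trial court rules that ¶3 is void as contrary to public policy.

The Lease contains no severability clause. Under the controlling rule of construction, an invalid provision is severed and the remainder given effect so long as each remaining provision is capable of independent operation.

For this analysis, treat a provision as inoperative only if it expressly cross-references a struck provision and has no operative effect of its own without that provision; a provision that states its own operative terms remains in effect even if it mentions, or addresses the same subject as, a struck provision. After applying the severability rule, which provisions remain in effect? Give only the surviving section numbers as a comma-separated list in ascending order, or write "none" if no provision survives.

1, 2, 4, 5, 6, 7, 8, 9

¶3 is struck. Nothing else in the Lease is defined by reference to ¶3. Under the stated default rule, only provisions that cannot operate independently fall away; the rest are enforced. That leaves ¶1, ¶2, ¶4, ¶5, ¶6, ¶7, ¶8, and ¶9 in effect.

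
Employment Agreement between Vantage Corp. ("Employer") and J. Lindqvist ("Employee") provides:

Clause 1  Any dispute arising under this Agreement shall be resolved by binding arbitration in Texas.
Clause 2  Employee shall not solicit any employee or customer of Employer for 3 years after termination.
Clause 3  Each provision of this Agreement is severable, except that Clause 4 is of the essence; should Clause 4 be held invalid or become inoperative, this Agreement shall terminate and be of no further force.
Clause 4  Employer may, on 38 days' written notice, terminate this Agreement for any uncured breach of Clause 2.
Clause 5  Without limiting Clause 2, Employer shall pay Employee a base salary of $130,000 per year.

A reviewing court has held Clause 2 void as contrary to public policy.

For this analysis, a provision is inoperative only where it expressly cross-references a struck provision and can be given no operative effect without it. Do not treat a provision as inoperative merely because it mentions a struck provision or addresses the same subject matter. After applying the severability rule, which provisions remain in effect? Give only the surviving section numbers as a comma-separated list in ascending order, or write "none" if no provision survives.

Clause 2 is struck. Clause 4 operates only by reference to Clause 2, so it falls with Clause 2. Clause 3 makes Clause 4 an essential term, and Clause 4 has been rendered inoperative by the cascade; under Clause 3, the entire Agreement is therefore void. No provision of the Agreement survives.

none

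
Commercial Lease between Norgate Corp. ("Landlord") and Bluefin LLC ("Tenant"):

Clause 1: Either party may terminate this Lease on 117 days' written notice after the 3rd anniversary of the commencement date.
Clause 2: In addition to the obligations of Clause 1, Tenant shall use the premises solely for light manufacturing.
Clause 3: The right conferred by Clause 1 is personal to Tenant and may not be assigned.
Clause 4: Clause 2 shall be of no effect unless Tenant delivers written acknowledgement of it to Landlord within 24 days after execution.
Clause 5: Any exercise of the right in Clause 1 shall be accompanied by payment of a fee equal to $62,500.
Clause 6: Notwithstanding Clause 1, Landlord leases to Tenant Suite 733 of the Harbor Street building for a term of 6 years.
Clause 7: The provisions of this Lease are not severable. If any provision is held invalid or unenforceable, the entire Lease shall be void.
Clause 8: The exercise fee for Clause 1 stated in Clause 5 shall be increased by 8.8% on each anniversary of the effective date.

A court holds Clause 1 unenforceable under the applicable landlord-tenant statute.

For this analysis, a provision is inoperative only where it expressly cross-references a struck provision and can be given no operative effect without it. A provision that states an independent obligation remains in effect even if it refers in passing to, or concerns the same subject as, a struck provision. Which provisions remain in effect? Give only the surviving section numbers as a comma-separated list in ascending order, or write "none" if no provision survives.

Clause 1 is struck. Clause 3 has no operative effect of its own apart from Clause 1 and is therefore inoperative. Clause 5 operates only by reference to Clause 1, so it falls with Clause 1. The whole of Clause 8 is the escalation of the exercise fee for Clause 1, defined by reference to Clause 5, so Clause 8 cannot stand once Clause 5 is removed. Clause 7 provides that the Lease is not severable, so the invalidity of any one provision voids the entire Lease. No provision of the Lease survives.

none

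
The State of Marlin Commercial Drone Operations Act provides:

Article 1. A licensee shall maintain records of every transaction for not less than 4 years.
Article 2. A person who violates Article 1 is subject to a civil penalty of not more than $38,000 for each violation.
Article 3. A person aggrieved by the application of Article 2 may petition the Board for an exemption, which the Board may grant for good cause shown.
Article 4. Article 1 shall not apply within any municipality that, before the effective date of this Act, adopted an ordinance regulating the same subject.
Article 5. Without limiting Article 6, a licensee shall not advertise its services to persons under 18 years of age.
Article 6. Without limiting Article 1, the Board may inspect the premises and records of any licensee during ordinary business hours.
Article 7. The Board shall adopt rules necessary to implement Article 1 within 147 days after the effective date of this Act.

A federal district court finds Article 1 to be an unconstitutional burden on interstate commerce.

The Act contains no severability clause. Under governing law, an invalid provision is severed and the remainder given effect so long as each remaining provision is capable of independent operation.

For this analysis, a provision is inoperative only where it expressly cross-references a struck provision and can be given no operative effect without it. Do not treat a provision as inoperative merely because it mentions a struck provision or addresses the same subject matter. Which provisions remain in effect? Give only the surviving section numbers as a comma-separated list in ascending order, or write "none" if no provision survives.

5, 6

Article 1 is struck. Article 2 operates only by reference to Article 1, so it falls with Article 1. Article 4 merely fixes the local-preemption carve-out from Article 1; with Article 1 gone it has nothing to operate on and falls away. The only function of Article 7 is the rulemaking mandate for Article 1, so it cannot stand once Article 1 is removed. Article 3 merely fixes the exemption procedure for Article 2; with Article 2 gone it has nothing to operate on and falls away. Although Article 6 refers to Article 1, its operative terms do not depend on Article 1, so it remains in effect. With no severability clause, the stated default rule severs what cannot stand and enforces each remaining provision that can operate on its own. Article 5 and Article 6 remain in effect.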